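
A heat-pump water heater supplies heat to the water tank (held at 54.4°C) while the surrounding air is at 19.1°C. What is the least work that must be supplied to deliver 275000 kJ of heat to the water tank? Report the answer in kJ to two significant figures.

30000 kJ

In absolute terms T_C = 292.25 K and T_H = 327.55 K, so ΔT = 35.30 K.
The reversible limit is COP_HP = T_H/ΔT = 9.279, so W_min = Q_H/COP = Q_H·ΔT/T_H.
W_min = 275000 × 35.30/327.55 = 29640 kJ.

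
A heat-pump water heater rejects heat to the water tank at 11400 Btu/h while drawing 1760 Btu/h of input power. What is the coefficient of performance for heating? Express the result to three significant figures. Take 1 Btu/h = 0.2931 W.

6.48

The first law gives Q̇_H = Q̇_C + Ẇ, so the three rates are Q̇_C = 9640, Q̇_H = 11400, Ẇ = 1760 Btu/h.
COP_HP = Q̇_H/Ẇ = 11400/1760 = 6.477.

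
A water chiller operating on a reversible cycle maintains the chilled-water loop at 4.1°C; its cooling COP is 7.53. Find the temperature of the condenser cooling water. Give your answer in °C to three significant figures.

COP_R = T_C/(T_H − T_C) gives T_H − T_C = T_C/COP.
With T_C = 277.25 K, T_H = 277.25 × (1 + 1/7.53) = 314.07 K.
Converting, 314.07 K = 40.92°C.

40.9 °C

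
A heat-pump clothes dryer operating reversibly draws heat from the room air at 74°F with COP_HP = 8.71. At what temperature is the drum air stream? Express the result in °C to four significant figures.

61.79 °C

COP_HP = T_H/(T_H − T_C) rearranges to T_H = COP·T_C/(COP − 1).
With T_C = 296.48 K, T_H = 8.71 × 296.48/7.710 = 334.94 K.
Converting, 334.94 K = 61.79°C.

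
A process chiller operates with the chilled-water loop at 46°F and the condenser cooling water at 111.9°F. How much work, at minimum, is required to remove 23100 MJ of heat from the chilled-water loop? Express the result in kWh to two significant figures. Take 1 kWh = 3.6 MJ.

840 kWh

In absolute terms T_C = 280.93 K and T_H = 317.54 K, so ΔT = 36.61 K.
The reversible limit is COP_R = T_C/ΔT = 7.673, so W_min = Q_C/COP = Q_C·ΔT/T_C.
W_min = 23100 × 36.61/280.93 = 3010 MJ = 836.2 kWh.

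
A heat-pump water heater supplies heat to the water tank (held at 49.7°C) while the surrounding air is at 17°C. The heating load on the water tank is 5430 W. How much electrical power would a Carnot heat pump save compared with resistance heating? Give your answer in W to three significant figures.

In absolute terms T_C = 290.15 K and T_H = 322.85 K, so ΔT = 32.70 K.
COP_Carnot = T_H/ΔT = 322.85/32.70 = 9.873.
Resistance heating needs Ẇ_res = Q̇_H = 5430 W; the reversible heat pump needs only Ẇ_hp = Q̇_H/COP = 550.0 W.
Saving = 5430 − 550.0 = 4880 W.

4880 W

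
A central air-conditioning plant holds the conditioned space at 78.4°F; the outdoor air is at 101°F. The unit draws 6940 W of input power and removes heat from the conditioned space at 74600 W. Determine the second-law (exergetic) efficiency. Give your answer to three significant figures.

0.451

COP_actual = Q̇_C/Ẇ = 74600/6940 = 10.75.
In absolute terms T_C = 298.93 K and T_H = 311.48 K, so ΔT = 12.56 K.
COP_Carnot = T_C/ΔT = 298.93/12.56 = 23.81.
η_II = COP_actual/COP_Carnot = 10.75/23.81 = 0.4515.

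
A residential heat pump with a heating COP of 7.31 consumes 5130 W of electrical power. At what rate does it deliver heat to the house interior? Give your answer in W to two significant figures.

38000 W

Q̇_H = COP_HP × Ẇ = 7.31 × 5130 = 37500 W.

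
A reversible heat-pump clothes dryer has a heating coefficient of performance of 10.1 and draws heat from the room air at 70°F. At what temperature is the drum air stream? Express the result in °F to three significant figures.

128 °F

COP_HP = T_H/(T_H − T_C) rearranges to T_H = COP·T_C/(COP − 1).
With T_C = 294.26 K, T_H = 10.1 × 294.26/9.100 = 326.60 K.
Converting, 326.60 K = 128.21°F.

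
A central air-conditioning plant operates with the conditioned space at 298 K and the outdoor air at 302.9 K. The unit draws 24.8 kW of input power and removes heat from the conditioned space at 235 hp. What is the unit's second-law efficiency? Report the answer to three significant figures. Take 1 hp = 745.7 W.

0.116

Converting, Q̇_C = 235.0 hp = 175.2 kW, so COP_actual = Q̇_C/Ẇ = 175.2/24.80 = 7.066.
The reservoir spacing is ΔT = 302.9 − 298 = 4.900 K.
COP_Carnot = T_C/ΔT = 298.00/4.900 = 60.82.
η_II = COP_actual/COP_Carnot = 7.066/60.82 = 0.1162.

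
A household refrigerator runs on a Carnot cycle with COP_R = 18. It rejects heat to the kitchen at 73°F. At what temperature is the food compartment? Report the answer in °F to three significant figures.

45.0 °F

For a Carnot refrigerator COP_R = T_C/(T_H − T_C), so T_C = COP·T_H/(1 + COP).
With T_H = 295.93 K, T_C = 18 × 295.93/19.00 = 280.35 K.
Converting, 280.35 K = 44.96°F.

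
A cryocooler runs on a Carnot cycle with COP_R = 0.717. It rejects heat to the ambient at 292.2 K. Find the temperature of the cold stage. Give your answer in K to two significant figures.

120 K

For a Carnot refrigerator COP_R = T_C/(T_H − T_C), so T_C = COP·T_H/(1 + COP).
With T_H = 292.20 K, T_C = 0.717 × 292.20/1.717 = 122.02 K.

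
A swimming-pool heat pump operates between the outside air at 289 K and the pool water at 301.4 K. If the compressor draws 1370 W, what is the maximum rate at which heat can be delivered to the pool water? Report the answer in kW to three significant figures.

The reservoir spacing is ΔT = 301.4 − 289 = 12.40 K.
COP_Carnot = T_H/ΔT = 301.40/12.40 = 24.31.
Q̇_max = COP_Carnot × Ẇ = 24.31 × 1370 W = 33300 W = 33.30 kW.

33.3 kW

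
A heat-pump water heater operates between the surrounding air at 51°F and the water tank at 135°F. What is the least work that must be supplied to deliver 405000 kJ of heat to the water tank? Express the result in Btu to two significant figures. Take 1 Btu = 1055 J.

54000 Btu

In absolute terms T_C = 283.71 K and T_H = 330.37 K, so ΔT = 46.67 K.
The reversible limit is COP_HP = T_H/ΔT = 7.079, so W_min = Q_H/COP = Q_H·ΔT/T_H.
W_min = 405000 × 46.67/330.37 = 57210 kJ = 54230 Btu.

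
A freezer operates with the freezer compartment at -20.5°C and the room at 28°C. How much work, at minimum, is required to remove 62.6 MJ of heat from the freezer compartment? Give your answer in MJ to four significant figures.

In absolute terms T_C = 252.65 K and T_H = 301.15 K, so ΔT = 48.50 K.
The reversible limit is COP_R = T_C/ΔT = 5.209, so W_min = Q_C/COP = Q_C·ΔT/T_C.
W_min = 62.60 × 48.50/252.65 = 12.02 MJ.

12.02 MJ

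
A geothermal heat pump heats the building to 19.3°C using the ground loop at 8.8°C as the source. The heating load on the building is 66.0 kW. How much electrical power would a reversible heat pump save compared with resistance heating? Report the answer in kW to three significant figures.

63.6 kW

In absolute terms T_C = 281.95 K and T_H = 292.45 K, so ΔT = 10.50 K.
COP_Carnot = T_H/ΔT = 292.45/10.50 = 27.85.
Resistance heating needs Ẇ_res = Q̇_H = 66.00 kW; the reversible heat pump needs only Ẇ_hp = Q̇_H/COP = 2.370 kW.
Saving = 66.00 − 2.370 = 63.63 kW.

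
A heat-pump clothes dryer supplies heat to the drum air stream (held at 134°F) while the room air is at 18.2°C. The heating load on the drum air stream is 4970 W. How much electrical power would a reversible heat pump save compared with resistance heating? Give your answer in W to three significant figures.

In absolute terms T_C = 291.35 K and T_H = 329.82 K, so ΔT = 38.47 K.
COP_Carnot = T_H/ΔT = 329.82/38.47 = 8.574.
Resistance heating needs Ẇ_res = Q̇_H = 4970 W; the reversible heat pump needs only Ẇ_hp = Q̇_H/COP = 579.7 W.
Saving = 4970 − 579.7 = 4390 W.

4390 W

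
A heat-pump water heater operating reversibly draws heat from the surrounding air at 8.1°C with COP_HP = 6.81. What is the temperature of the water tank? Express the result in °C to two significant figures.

COP_HP = T_H/(T_H − T_C) rearranges to T_H = COP·T_C/(COP − 1).
With T_C = 281.25 K, T_H = 6.81 × 281.25/5.810 = 329.66 K.
Converting, 329.66 K = 56.51°C.

57 °C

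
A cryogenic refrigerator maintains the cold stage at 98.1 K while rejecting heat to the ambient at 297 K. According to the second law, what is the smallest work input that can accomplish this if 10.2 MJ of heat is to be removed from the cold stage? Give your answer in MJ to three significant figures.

20.7 MJ

The reservoir spacing is ΔT = 297 − 98.1 = 198.9 K.
The reversible limit is COP_R = T_C/ΔT = 0.4932, so W_min = Q_C/COP = Q_C·ΔT/T_C.
W_min = 10.20 × 198.9/98.10 = 20.68 MJ.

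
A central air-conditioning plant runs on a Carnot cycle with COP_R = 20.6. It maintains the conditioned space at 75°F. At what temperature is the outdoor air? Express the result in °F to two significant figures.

COP_R = T_C/(T_H − T_C) gives T_H − T_C = T_C/COP.
With T_C = 297.04 K, T_H = 297.04 × (1 + 1/20.6) = 311.46 K.
Converting, 311.46 K = 100.95°F.

100 °F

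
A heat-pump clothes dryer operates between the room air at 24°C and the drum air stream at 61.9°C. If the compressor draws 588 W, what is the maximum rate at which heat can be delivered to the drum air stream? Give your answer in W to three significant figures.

5200 W

In absolute terms T_C = 297.15 K and T_H = 335.05 K, so ΔT = 37.90 K.
COP_Carnot = T_H/ΔT = 335.05/37.90 = 8.840.
Q̇_max = COP_Carnot × Ẇ = 8.840 × 588.0 W = 5198 W.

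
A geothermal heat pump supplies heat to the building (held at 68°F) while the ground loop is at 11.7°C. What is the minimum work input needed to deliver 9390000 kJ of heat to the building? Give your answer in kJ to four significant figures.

In absolute terms T_C = 284.85 K and T_H = 293.15 K, so ΔT = 8.300 K.
The reversible limit is COP_HP = T_H/ΔT = 35.32, so W_min = Q_H/COP = Q_H·ΔT/T_H.
W_min = 9390000 × 8.300/293.15 = 265900 kJ.

265900 kJ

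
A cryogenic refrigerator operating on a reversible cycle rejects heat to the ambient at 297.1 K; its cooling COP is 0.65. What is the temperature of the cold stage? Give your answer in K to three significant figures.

For a Carnot refrigerator COP_R = T_C/(T_H − T_C), so T_C = COP·T_H/(1 + COP).
With T_H = 297.10 K, T_C = 0.65 × 297.10/1.650 = 117.04 K.

117 K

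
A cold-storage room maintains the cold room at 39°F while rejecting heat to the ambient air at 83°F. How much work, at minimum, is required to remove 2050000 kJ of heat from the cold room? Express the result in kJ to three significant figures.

181000 kJ

In absolute terms T_C = 277.04 K and T_H = 301.48 K, so ΔT = 24.44 K.
The reversible limit is COP_R = T_C/ΔT = 11.33, so W_min = Q_C/COP = Q_C·ΔT/T_C.
W_min = 2050000 × 24.44/277.04 = 180900 kJ.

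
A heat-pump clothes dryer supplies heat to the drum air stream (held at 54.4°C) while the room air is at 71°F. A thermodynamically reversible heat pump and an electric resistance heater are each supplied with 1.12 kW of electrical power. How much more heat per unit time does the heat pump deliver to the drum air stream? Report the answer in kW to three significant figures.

10.1 kW

In absolute terms T_C = 294.82 K and T_H = 327.55 K, so ΔT = 32.73 K.
COP_Carnot = T_H/ΔT = 327.55/32.73 = 10.01.
The heat pump delivers Q̇_H = COP × Ẇ = 11.21 kW; the resistance heater delivers Ẇ = 1.120 kW.
Extra = (COP − 1)·Ẇ = 10.09 kW.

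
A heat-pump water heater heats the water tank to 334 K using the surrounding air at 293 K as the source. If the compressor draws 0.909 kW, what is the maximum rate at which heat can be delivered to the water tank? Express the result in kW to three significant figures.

7.41 kW

The reservoir spacing is ΔT = 334 − 293 = 41.00 K.
COP_Carnot = T_H/ΔT = 334.00/41.00 = 8.146.
Q̇_max = COP_Carnot × Ẇ = 8.146 × 0.9090 kW = 7.405 kW.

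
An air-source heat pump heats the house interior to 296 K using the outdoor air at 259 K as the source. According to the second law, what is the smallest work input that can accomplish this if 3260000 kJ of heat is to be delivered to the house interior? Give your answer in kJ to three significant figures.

The reservoir spacing is ΔT = 296 − 259 = 37.00 K.
The reversible limit is COP_HP = T_H/ΔT = 8.000, so W_min = Q_H/COP = Q_H·ΔT/T_H.
W_min = 3260000 × 37.00/296.00 = 407500 kJ.

408000 kJ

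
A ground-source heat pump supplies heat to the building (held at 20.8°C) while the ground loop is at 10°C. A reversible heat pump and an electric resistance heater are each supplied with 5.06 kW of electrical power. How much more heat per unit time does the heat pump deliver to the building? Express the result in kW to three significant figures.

In absolute terms T_C = 283.15 K and T_H = 293.95 K, so ΔT = 10.80 K.
COP_Carnot = T_H/ΔT = 293.95/10.80 = 27.22.
The heat pump delivers Q̇_H = COP × Ẇ = 137.7 kW; the resistance heater delivers Ẇ = 5.060 kW.
Extra = (COP − 1)·Ẇ = 132.7 kW.

133 kW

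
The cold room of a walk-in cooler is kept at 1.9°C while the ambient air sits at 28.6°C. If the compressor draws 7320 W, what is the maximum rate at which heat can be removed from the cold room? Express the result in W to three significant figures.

In absolute terms T_C = 275.05 K and T_H = 301.75 K, so ΔT = 26.70 K.
COP_Carnot = T_C/ΔT = 275.05/26.70 = 10.30.
Q̇_max = COP_Carnot × Ẇ = 10.30 × 7320 W = 75410 W.

75400 W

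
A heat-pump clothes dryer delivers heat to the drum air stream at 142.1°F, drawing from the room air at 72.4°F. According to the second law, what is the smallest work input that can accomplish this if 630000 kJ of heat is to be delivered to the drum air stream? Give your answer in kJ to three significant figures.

In absolute terms T_C = 295.59 K and T_H = 334.32 K, so ΔT = 38.72 K.
The reversible limit is COP_HP = T_H/ΔT = 8.634, so W_min = Q_H/COP = Q_H·ΔT/T_H.
W_min = 630000 × 38.72/334.32 = 72970 kJ.

73000 kJ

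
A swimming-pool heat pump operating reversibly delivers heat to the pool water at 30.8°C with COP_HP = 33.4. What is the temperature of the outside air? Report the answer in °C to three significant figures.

21.7 °C

COP_HP = T_H/(T_H − T_C) gives T_H − T_C = T_H/COP.
With T_H = 303.95 K, T_C = 303.95 × (1 − 1/33.4) = 294.85 K.
Converting, 294.85 K = 21.70°C.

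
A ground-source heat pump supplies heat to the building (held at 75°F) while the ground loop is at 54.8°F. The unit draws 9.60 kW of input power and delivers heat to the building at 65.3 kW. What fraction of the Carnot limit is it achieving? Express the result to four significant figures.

COP_actual = Q̇_H/Ẇ = 65.30/9.600 = 6.802.
In absolute terms T_C = 285.82 K and T_H = 297.04 K, so ΔT = 11.22 K.
COP_Carnot = T_H/ΔT = 297.04/11.22 = 26.47.
η_II = COP_actual/COP_Carnot = 6.802/26.47 = 0.2570.

0.2570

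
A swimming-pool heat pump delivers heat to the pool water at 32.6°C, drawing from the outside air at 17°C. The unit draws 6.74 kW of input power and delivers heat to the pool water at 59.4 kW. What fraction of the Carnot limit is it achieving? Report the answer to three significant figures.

COP_actual = Q̇_H/Ẇ = 59.40/6.740 = 8.813.
In absolute terms T_C = 290.15 K and T_H = 305.75 K, so ΔT = 15.60 K.
COP_Carnot = T_H/ΔT = 305.75/15.60 = 19.60.
η_II = COP_actual/COP_Carnot = 8.813/19.60 = 0.4497.

0.450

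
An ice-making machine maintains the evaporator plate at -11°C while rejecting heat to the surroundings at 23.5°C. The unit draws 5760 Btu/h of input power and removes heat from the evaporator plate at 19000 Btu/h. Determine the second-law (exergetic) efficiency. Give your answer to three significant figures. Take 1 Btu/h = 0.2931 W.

0.434

COP_actual = Q̇_C/Ẇ = 19000/5760 = 3.299.
In absolute terms T_C = 262.15 K and T_H = 296.65 K, so ΔT = 34.50 K.
COP_Carnot = T_C/ΔT = 262.15/34.50 = 7.599.
η_II = COP_actual/COP_Carnot = 3.299/7.599 = 0.4341.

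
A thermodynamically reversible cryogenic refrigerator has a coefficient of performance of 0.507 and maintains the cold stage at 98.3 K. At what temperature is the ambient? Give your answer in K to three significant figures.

292 K

COP_R = T_C/(T_H − T_C) gives T_H − T_C = T_C/COP.
With T_C = 98.30 K, T_H = 98.30 × (1 + 1/0.507) = 292.19 K.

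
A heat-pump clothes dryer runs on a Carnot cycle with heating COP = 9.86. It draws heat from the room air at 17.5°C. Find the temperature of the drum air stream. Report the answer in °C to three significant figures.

COP_HP = T_H/(T_H − T_C) rearranges to T_H = COP·T_C/(COP − 1).
With T_C = 290.65 K, T_H = 9.86 × 290.65/8.860 = 323.45 K.
Converting, 323.45 K = 50.30°C.

50.3 °C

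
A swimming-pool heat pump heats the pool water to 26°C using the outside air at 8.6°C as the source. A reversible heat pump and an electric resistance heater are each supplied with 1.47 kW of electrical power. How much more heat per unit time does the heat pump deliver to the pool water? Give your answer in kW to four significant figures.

23.80 kW

In absolute terms T_C = 281.75 K and T_H = 299.15 K, so ΔT = 17.40 K.
COP_Carnot = T_H/ΔT = 299.15/17.40 = 17.19.
The heat pump delivers Q̇_H = COP × Ẇ = 25.27 kW; the resistance heater delivers Ẇ = 1.470 kW.
Extra = (COP − 1)·Ẇ = 23.80 kW.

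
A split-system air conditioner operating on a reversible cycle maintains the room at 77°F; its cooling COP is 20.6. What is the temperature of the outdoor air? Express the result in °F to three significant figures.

103 °F

COP_R = T_C/(T_H − T_C) gives T_H − T_C = T_C/COP.
With T_C = 298.15 K, T_H = 298.15 × (1 + 1/20.6) = 312.62 K.
Converting, 312.62 K = 103.05°F.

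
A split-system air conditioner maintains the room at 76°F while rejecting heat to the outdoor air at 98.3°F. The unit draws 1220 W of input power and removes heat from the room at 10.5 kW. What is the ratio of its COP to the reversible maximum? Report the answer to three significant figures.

0.358

Converting, Q̇_C = 10.50 kW = 10500 W, so COP_actual = Q̇_C/Ẇ = 10500/1220 = 8.607.
In absolute terms T_C = 297.59 K and T_H = 309.98 K, so ΔT = 12.39 K.
COP_Carnot = T_C/ΔT = 297.59/12.39 = 24.02.
η_II = COP_actual/COP_Carnot = 8.607/24.02 = 0.3583.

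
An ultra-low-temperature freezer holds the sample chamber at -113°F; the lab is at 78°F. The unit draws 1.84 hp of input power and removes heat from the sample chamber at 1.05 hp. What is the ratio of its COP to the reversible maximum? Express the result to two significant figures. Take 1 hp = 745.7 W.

COP_actual = Q̇_C/Ẇ = 1.050/1.840 = 0.5707.
In absolute terms T_C = 192.59 K and T_H = 298.71 K, so ΔT = 106.1 K.
COP_Carnot = T_C/ΔT = 192.59/106.1 = 1.815.
η_II = COP_actual/COP_Carnot = 0.5707/1.815 = 0.3144.

0.31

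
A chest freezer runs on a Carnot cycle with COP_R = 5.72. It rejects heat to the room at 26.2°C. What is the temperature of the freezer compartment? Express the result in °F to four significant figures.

For a Carnot refrigerator COP_R = T_C/(T_H − T_C), so T_C = COP·T_H/(1 + COP).
With T_H = 299.35 K, T_C = 5.72 × 299.35/6.720 = 254.80 K.
Converting, 254.80 K = -1.02°F.

-1.023 °F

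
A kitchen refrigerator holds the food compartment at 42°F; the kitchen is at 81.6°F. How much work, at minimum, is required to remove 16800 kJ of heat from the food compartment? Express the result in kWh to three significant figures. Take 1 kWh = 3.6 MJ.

In absolute terms T_C = 278.71 K and T_H = 300.71 K, so ΔT = 22.00 K.
The reversible limit is COP_R = T_C/ΔT = 12.67, so W_min = Q_C/COP = Q_C·ΔT/T_C.
W_min = 16800 × 22.00/278.71 = 1326 kJ = 0.3684 kWh.

0.368 kWh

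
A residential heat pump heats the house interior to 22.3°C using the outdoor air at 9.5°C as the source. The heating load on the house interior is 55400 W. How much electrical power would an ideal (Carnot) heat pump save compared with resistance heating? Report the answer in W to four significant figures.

53000 W

In absolute terms T_C = 282.65 K and T_H = 295.45 K, so ΔT = 12.80 K.
COP_Carnot = T_H/ΔT = 295.45/12.80 = 23.08.
Resistance heating needs Ẇ_res = Q̇_H = 55400 W; the reversible heat pump needs only Ẇ_hp = Q̇_H/COP = 2400 W.
Saving = 55400 − 2400 = 53000 W.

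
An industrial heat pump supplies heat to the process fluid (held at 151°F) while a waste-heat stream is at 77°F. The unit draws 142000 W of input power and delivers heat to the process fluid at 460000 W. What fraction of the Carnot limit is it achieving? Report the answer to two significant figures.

COP_actual = Q̇_H/Ẇ = 460000/142000 = 3.239.
In absolute terms T_C = 298.15 K and T_H = 339.26 K, so ΔT = 41.11 K.
COP_Carnot = T_H/ΔT = 339.26/41.11 = 8.252.
η_II = COP_actual/COP_Carnot = 3.239/8.252 = 0.3925.

0.39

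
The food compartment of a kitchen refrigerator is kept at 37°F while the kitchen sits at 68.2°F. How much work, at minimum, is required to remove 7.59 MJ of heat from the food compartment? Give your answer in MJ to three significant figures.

In absolute terms T_C = 275.93 K and T_H = 293.26 K, so ΔT = 17.33 K.
The reversible limit is COP_R = T_C/ΔT = 15.92, so W_min = Q_C/COP = Q_C·ΔT/T_C.
W_min = 7.590 × 17.33/275.93 = 0.4768 MJ.

0.477 MJ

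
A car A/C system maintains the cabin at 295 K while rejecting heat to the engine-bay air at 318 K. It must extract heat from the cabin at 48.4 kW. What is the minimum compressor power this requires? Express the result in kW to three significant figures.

3.77 kW

The reservoir spacing is ΔT = 318 − 295 = 23.00 K.
COP_Carnot = T_C/ΔT = 295.00/23.00 = 12.83.
Ẇ_min = Q̇/COP_Carnot = 48.40/12.83 = 3.774 kW.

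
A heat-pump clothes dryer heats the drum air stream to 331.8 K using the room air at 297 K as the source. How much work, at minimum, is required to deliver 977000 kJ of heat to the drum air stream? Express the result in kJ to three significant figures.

The reservoir spacing is ΔT = 331.8 − 297 = 34.80 K.
The reversible limit is COP_HP = T_H/ΔT = 9.534, so W_min = Q_H/COP = Q_H·ΔT/T_H.
W_min = 977000 × 34.80/331.80 = 102500 kJ.

102000 kJ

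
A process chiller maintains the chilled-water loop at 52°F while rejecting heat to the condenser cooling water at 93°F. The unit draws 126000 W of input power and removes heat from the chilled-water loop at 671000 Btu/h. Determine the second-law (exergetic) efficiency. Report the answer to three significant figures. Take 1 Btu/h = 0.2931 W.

Converting, Q̇_C = 671000 Btu/h = 196700 W, so COP_actual = Q̇_C/Ẇ = 196700/126000 = 1.561.
In absolute terms T_C = 284.26 K and T_H = 307.04 K, so ΔT = 22.78 K.
COP_Carnot = T_C/ΔT = 284.26/22.78 = 12.48.
η_II = COP_actual/COP_Carnot = 1.561/12.48 = 0.1251.

0.125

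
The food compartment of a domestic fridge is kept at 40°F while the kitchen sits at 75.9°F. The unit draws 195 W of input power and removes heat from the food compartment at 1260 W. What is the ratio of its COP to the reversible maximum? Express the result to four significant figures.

COP_actual = Q̇_C/Ẇ = 1260/195.0 = 6.462.
In absolute terms T_C = 277.59 K and T_H = 297.54 K, so ΔT = 19.94 K.
COP_Carnot = T_C/ΔT = 277.59/19.94 = 13.92.
η_II = COP_actual/COP_Carnot = 6.462/13.92 = 0.4642.

0.4642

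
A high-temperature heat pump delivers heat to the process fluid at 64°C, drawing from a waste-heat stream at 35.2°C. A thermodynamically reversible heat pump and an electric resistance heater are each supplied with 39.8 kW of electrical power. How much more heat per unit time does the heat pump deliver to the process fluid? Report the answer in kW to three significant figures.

426 kW

In absolute terms T_C = 308.35 K and T_H = 337.15 K, so ΔT = 28.80 K.
COP_Carnot = T_H/ΔT = 337.15/28.80 = 11.71.
The heat pump delivers Q̇_H = COP × Ẇ = 465.9 kW; the resistance heater delivers Ẇ = 39.80 kW.
Extra = (COP − 1)·Ẇ = 426.1 kW.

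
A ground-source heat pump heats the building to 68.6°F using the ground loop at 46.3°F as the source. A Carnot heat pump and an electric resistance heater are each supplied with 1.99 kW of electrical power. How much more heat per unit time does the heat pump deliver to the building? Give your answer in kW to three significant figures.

In absolute terms T_C = 281.09 K and T_H = 293.48 K, so ΔT = 12.39 K.
COP_Carnot = T_H/ΔT = 293.48/12.39 = 23.69.
The heat pump delivers Q̇_H = COP × Ẇ = 47.14 kW; the resistance heater delivers Ẇ = 1.990 kW.
Extra = (COP − 1)·Ẇ = 45.15 kW.

45.2 kW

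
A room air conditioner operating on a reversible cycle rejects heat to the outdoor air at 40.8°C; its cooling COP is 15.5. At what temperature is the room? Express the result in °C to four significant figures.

21.77 °C

For a Carnot refrigerator COP_R = T_C/(T_H − T_C), so T_C = COP·T_H/(1 + COP).
With T_H = 313.95 K, T_C = 15.5 × 313.95/16.50 = 294.92 K.
Converting, 294.92 K = 21.77°C.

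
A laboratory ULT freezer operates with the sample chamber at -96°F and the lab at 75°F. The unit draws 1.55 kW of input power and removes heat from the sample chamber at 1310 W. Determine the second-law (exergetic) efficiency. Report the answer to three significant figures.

Converting, Q̇_C = 1310 W = 1.310 kW, so COP_actual = Q̇_C/Ẇ = 1.310/1.550 = 0.8452.
In absolute terms T_C = 202.04 K and T_H = 297.04 K, so ΔT = 95.00 K.
COP_Carnot = T_C/ΔT = 202.04/95.00 = 2.127.
η_II = COP_actual/COP_Carnot = 0.8452/2.127 = 0.3974.

0.397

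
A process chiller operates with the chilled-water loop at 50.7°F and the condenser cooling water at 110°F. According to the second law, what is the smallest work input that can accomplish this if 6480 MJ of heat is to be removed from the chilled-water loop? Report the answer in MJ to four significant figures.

In absolute terms T_C = 283.54 K and T_H = 316.48 K, so ΔT = 32.94 K.
The reversible limit is COP_R = T_C/ΔT = 8.607, so W_min = Q_C/COP = Q_C·ΔT/T_C.
W_min = 6480 × 32.94/283.54 = 752.9 MJ.

752.9 MJ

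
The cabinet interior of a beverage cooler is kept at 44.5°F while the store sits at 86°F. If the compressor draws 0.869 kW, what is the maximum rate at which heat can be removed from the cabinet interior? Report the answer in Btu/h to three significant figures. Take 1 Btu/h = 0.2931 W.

36000 Btu/h

In absolute terms T_C = 280.09 K and T_H = 303.15 K, so ΔT = 23.06 K.
COP_Carnot = T_C/ΔT = 280.09/23.06 = 12.15.
Q̇_max = COP_Carnot × Ẇ = 12.15 × 0.8690 kW = 10.56 kW = 36020 Btu/h.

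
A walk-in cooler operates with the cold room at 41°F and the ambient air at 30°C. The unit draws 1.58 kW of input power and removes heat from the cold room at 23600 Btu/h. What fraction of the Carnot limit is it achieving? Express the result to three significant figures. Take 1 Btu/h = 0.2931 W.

0.393

Converting, Q̇_C = 23600 Btu/h = 6.917 kW, so COP_actual = Q̇_C/Ẇ = 6.917/1.580 = 4.378.
In absolute terms T_C = 278.15 K and T_H = 303.15 K, so ΔT = 25.00 K.
COP_Carnot = T_C/ΔT = 278.15/25.00 = 11.13.
η_II = COP_actual/COP_Carnot = 4.378/11.13 = 0.3935.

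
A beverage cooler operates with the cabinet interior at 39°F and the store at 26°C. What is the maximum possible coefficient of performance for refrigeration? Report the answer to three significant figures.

In absolute terms T_C = 277.04 K and T_H = 299.15 K, so ΔT = 22.11 K.
For a reversible cycle, COP_Carnot = T_C/ΔT = 277.04/22.11 = 12.53.

12.5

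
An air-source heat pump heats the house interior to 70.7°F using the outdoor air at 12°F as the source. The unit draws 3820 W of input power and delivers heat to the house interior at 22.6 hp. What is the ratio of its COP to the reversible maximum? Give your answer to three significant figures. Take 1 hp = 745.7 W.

0.488

Converting, Q̇_H = 22.60 hp = 16850 W, so COP_actual = Q̇_H/Ẇ = 16850/3820 = 4.412.
In absolute terms T_C = 262.04 K and T_H = 294.65 K, so ΔT = 32.61 K.
COP_Carnot = T_H/ΔT = 294.65/32.61 = 9.035.
η_II = COP_actual/COP_Carnot = 4.412/9.035 = 0.4883.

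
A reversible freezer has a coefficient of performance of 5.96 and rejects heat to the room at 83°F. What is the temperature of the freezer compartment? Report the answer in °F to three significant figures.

For a Carnot refrigerator COP_R = T_C/(T_H − T_C), so T_C = COP·T_H/(1 + COP).
With T_H = 301.48 K, T_C = 5.96 × 301.48/6.960 = 258.17 K.
Converting, 258.17 K = 5.03°F.

5.03 °F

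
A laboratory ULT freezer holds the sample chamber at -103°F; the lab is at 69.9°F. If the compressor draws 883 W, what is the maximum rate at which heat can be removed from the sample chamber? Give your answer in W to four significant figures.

In absolute terms T_C = 198.15 K and T_H = 294.21 K, so ΔT = 96.06 K.
COP_Carnot = T_C/ΔT = 198.15/96.06 = 2.063.
Q̇_max = COP_Carnot × Ẇ = 2.063 × 883.0 W = 1822 W.

1822 W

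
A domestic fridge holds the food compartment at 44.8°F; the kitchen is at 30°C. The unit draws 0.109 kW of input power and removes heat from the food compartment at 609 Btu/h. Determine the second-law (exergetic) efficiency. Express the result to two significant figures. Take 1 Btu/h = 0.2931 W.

0.13

Converting, Q̇_C = 609.0 Btu/h = 0.1785 kW, so COP_actual = Q̇_C/Ẇ = 0.1785/0.1090 = 1.638.
In absolute terms T_C = 280.26 K and T_H = 303.15 K, so ΔT = 22.89 K.
COP_Carnot = T_C/ΔT = 280.26/22.89 = 12.24.
η_II = COP_actual/COP_Carnot = 1.638/12.24 = 0.1337.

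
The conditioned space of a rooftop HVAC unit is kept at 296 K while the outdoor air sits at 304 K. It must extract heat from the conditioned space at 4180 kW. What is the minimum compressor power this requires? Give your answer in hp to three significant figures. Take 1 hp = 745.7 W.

The reservoir spacing is ΔT = 304 − 296 = 8.000 K.
COP_Carnot = T_C/ΔT = 296.00/8.000 = 37.00.
Ẇ_min = Q̇/COP_Carnot = 4180/37.00 = 113.0 kW = 151.5 hp.

151 hp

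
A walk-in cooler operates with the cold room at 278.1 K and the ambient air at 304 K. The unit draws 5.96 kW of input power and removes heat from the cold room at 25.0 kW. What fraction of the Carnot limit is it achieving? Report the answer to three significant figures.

COP_actual = Q̇_C/Ẇ = 25.00/5.960 = 4.195.
The reservoir spacing is ΔT = 304 − 278.1 = 25.90 K.
COP_Carnot = T_C/ΔT = 278.10/25.90 = 10.74.
η_II = COP_actual/COP_Carnot = 4.195/10.74 = 0.3907.

0.391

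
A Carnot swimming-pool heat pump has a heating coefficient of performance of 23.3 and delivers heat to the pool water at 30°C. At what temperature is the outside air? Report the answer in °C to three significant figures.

17.0 °C

COP_HP = T_H/(T_H − T_C) gives T_H − T_C = T_H/COP.
With T_H = 303.15 K, T_C = 303.15 × (1 − 1/23.3) = 290.14 K.
Converting, 290.14 K = 16.99°C.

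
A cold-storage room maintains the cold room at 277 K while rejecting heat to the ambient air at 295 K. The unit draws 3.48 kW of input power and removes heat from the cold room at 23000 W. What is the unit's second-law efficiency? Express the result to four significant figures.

Converting, Q̇_C = 23000 W = 23.00 kW, so COP_actual = Q̇_C/Ẇ = 23.00/3.480 = 6.609.
The reservoir spacing is ΔT = 295 − 277 = 18.00 K.
COP_Carnot = T_C/ΔT = 277.00/18.00 = 15.39.
η_II = COP_actual/COP_Carnot = 6.609/15.39 = 0.4295.

0.4295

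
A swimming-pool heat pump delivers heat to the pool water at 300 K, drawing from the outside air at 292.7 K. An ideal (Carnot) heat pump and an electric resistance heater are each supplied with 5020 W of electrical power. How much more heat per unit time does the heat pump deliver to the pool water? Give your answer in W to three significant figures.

201000 W

The reservoir spacing is ΔT = 300 − 292.7 = 7.300 K.
COP_Carnot = T_H/ΔT = 300.00/7.300 = 41.10.
The heat pump delivers Q̇_H = COP × Ẇ = 206300 W; the resistance heater delivers Ẇ = 5020 W.
Extra = (COP − 1)·Ẇ = 201300 W.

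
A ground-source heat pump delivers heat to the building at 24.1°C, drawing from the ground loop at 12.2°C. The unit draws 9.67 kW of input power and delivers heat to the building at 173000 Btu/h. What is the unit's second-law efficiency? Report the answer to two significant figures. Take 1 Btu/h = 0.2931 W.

Converting, Q̇_H = 173000 Btu/h = 50.71 kW, so COP_actual = Q̇_H/Ẇ = 50.71/9.670 = 5.244.
In absolute terms T_C = 285.35 K and T_H = 297.25 K, so ΔT = 11.90 K.
COP_Carnot = T_H/ΔT = 297.25/11.90 = 24.98.
η_II = COP_actual/COP_Carnot = 5.244/24.98 = 0.2099.

0.21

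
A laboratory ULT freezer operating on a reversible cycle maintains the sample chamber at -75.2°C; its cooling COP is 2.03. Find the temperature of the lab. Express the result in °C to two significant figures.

22 °C

COP_R = T_C/(T_H − T_C) gives T_H − T_C = T_C/COP.
With T_C = 197.95 K, T_H = 197.95 × (1 + 1/2.03) = 295.46 K.
Converting, 295.46 K = 22.31°C.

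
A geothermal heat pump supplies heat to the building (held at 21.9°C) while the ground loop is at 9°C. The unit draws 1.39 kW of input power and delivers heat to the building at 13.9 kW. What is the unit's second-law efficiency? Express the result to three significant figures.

COP_actual = Q̇_H/Ẇ = 13.90/1.390 = 10.00.
In absolute terms T_C = 282.15 K and T_H = 295.05 K, so ΔT = 12.90 K.
COP_Carnot = T_H/ΔT = 295.05/12.90 = 22.87.
η_II = COP_actual/COP_Carnot = 10.00/22.87 = 0.4372.

0.437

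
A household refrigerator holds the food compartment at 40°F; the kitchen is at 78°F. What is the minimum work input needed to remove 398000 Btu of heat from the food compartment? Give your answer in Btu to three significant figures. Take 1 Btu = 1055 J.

In absolute terms T_C = 277.59 K and T_H = 298.71 K, so ΔT = 21.11 K.
The reversible limit is COP_R = T_C/ΔT = 13.15, so W_min = Q_C/COP = Q_C·ΔT/T_C.
W_min = 398000 × 21.11/277.59 = 30270 Btu.

30300 Btu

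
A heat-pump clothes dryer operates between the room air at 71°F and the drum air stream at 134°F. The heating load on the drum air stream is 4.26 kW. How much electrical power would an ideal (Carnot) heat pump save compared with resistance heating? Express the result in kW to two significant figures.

3.8 kW

In absolute terms T_C = 294.82 K and T_H = 329.82 K, so ΔT = 35.00 K.
COP_Carnot = T_H/ΔT = 329.82/35.00 = 9.423.
Resistance heating needs Ẇ_res = Q̇_H = 4.260 kW; the reversible heat pump needs only Ẇ_hp = Q̇_H/COP = 0.4521 kW.
Saving = 4.260 − 0.4521 = 3.808 kW.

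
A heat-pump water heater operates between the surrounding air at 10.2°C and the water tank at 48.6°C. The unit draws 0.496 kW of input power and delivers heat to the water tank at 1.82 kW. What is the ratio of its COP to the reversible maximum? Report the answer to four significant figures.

COP_actual = Q̇_H/Ẇ = 1.820/0.4960 = 3.669.
In absolute terms T_C = 283.35 K and T_H = 321.75 K, so ΔT = 38.40 K.
COP_Carnot = T_H/ΔT = 321.75/38.40 = 8.379.
η_II = COP_actual/COP_Carnot = 3.669/8.379 = 0.4379.

0.4379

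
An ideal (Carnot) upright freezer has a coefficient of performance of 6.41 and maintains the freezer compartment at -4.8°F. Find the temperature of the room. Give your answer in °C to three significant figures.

19.0 °C

COP_R = T_C/(T_H − T_C) gives T_H − T_C = T_C/COP.
With T_C = 252.71 K, T_H = 252.71 × (1 + 1/6.41) = 292.13 K.
Converting, 292.13 K = 18.98°C.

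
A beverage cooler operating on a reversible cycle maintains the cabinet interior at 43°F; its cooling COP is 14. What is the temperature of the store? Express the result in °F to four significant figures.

78.91 °F

COP_R = T_C/(T_H − T_C) gives T_H − T_C = T_C/COP.
With T_C = 279.26 K, T_H = 279.26 × (1 + 1/14) = 299.21 K.
Converting, 299.21 K = 78.90°F.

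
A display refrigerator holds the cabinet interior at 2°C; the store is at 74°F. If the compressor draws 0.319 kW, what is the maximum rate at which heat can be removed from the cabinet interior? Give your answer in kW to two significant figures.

4.1 kW

In absolute terms T_C = 275.15 K and T_H = 296.48 K, so ΔT = 21.33 K.
COP_Carnot = T_C/ΔT = 275.15/21.33 = 12.90.
Q̇_max = COP_Carnot × Ẇ = 12.90 × 0.3190 kW = 4.114 kW.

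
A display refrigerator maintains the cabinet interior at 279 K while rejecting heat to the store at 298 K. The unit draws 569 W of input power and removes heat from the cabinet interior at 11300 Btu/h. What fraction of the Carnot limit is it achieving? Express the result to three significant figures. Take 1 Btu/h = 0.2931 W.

0.396

Converting, Q̇_C = 11300 Btu/h = 3312 W, so COP_actual = Q̇_C/Ẇ = 3312/569.0 = 5.821.
The reservoir spacing is ΔT = 298 − 279 = 19.00 K.
COP_Carnot = T_C/ΔT = 279.00/19.00 = 14.68.
η_II = COP_actual/COP_Carnot = 5.821/14.68 = 0.3964.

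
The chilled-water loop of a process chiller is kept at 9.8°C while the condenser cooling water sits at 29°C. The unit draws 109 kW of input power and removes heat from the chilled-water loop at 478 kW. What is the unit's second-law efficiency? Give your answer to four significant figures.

0.2976

COP_actual = Q̇_C/Ẇ = 478.0/109.0 = 4.385.
In absolute terms T_C = 282.95 K and T_H = 302.15 K, so ΔT = 19.20 K.
COP_Carnot = T_C/ΔT = 282.95/19.20 = 14.74.
η_II = COP_actual/COP_Carnot = 4.385/14.74 = 0.2976.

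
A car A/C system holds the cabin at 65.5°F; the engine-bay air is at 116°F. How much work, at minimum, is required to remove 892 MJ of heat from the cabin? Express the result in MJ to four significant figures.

85.77 MJ

In absolute terms T_C = 291.76 K and T_H = 319.82 K, so ΔT = 28.06 K.
The reversible limit is COP_R = T_C/ΔT = 10.40, so W_min = Q_C/COP = Q_C·ΔT/T_C.
W_min = 892.0 × 28.06/291.76 = 85.77 MJ.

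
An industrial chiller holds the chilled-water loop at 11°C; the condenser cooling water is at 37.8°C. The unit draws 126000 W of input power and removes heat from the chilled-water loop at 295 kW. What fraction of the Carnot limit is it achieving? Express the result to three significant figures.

Converting, Q̇_C = 295.0 kW = 295000 W, so COP_actual = Q̇_C/Ẇ = 295000/126000 = 2.341.
In absolute terms T_C = 284.15 K and T_H = 310.95 K, so ΔT = 26.80 K.
COP_Carnot = T_C/ΔT = 284.15/26.80 = 10.60.
η_II = COP_actual/COP_Carnot = 2.341/10.60 = 0.2208.

0.221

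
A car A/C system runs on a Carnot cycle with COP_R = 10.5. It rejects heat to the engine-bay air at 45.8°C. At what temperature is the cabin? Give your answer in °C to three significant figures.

For a Carnot refrigerator COP_R = T_C/(T_H − T_C), so T_C = COP·T_H/(1 + COP).
With T_H = 318.95 K, T_C = 10.5 × 318.95/11.50 = 291.22 K.
Converting, 291.22 K = 18.07°C.

18.1 °C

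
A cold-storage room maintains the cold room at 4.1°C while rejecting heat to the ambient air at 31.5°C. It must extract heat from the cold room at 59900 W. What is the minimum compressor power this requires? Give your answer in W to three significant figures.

5920 W

In absolute terms T_C = 277.25 K and T_H = 304.65 K, so ΔT = 27.40 K.
COP_Carnot = T_C/ΔT = 277.25/27.40 = 10.12.
Ẇ_min = Q̇/COP_Carnot = 59900/10.12 = 5920 W.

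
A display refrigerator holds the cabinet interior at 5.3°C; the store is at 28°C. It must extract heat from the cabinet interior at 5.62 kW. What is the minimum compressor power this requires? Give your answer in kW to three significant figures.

0.458 kW

In absolute terms T_C = 278.45 K and T_H = 301.15 K, so ΔT = 22.70 K.
COP_Carnot = T_C/ΔT = 278.45/22.70 = 12.27.
Ẇ_min = Q̇/COP_Carnot = 5.620/12.27 = 0.4582 kW.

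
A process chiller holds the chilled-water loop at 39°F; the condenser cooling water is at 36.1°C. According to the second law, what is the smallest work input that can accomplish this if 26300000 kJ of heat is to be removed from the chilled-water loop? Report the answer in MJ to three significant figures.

3060 MJ

In absolute terms T_C = 277.04 K and T_H = 309.25 K, so ΔT = 32.21 K.
The reversible limit is COP_R = T_C/ΔT = 8.601, so W_min = Q_C/COP = Q_C·ΔT/T_C.
W_min = 26300000 × 32.21/277.04 = 3058000 kJ = 3058 MJ.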